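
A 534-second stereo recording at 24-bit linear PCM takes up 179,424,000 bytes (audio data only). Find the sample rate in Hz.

Bytes = sample_rate × seconds × bytes_per_sample × channels.
sample_rate = 179,424,000 / (534 × 3 × 2) = 179,424,000 / 3,204 = 56,000 Hz.

56,000 Hz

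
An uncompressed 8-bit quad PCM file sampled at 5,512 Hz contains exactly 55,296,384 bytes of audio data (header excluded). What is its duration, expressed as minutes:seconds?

Byte rate = 5,512 × 1 × 4 = 22,048 bytes/s.
Duration = 55,296,384 / 22,048 = 2,508 s.
2,508 s = 41:48.

41:48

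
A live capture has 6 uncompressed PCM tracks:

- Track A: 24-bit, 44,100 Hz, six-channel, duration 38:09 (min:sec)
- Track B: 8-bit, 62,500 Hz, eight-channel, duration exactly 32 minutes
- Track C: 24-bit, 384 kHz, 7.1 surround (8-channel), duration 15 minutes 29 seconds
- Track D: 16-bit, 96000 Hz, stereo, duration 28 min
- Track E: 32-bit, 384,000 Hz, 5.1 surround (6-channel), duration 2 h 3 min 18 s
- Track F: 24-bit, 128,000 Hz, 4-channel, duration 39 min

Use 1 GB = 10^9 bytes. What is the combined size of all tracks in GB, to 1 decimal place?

Track A: 38:09 (min:sec) = 2,289 s; 44,100 × 2,289 × 3 × 6 = 1,817,008,200 bytes.
Track B: exactly 32 minutes = 1,920 s; 62,500 × 1,920 × 1 × 8 = 960,000,000 bytes.
Track C: 15 minutes 29 seconds = 929 s; 384,000 × 929 × 3 × 8 = 8,561,664,000 bytes.
Track D: 28 min = 1,680 s; 96,000 × 1,680 × 2 × 2 = 645,120,000 bytes.
Track E: 2 h 3 min 18 s = 7,398 s; 384,000 × 7,398 × 4 × 6 = 68,179,968,000 bytes.
Track F: 39 min = 2,340 s; 128,000 × 2,340 × 3 × 4 = 3,594,240,000 bytes.
Total = 83,758,000,200 bytes = 83.8 GB.

83.8 GB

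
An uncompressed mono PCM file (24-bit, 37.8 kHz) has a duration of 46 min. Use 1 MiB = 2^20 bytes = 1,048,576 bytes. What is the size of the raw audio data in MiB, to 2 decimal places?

Duration = 46 min = 2,760 s.
Bytes = 37,800 samples/s × 2,760 s × 3 bytes/sample × 1 ch = 312,984,000 bytes.
312,984,000 / 1,048,576 = 298.48 MiB.

298.48 MiB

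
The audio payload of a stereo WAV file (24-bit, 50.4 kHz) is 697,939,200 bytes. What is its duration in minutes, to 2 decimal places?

38.47 minutes

Byte rate = 50,400 × 3 × 2 = 302,400 bytes/s.
Duration = 697,939,200 / 302,400 = 2,308 s.
2,308 s / 60 = 38.47 minutes.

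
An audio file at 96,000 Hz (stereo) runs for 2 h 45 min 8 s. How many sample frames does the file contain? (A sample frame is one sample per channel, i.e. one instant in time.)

2 h 45 min 8 s = 9,908 s.
96,000 samples/s × 9,908 s = 951,168,000 frames.

951,168,000 sample frames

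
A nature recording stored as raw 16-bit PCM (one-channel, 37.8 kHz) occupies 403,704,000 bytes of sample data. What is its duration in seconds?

Byte rate = 37,800 × 2 × 1 = 75,600 bytes/s.
Duration = 403,704,000 / 75,600 = 5,340 s.

5,340 seconds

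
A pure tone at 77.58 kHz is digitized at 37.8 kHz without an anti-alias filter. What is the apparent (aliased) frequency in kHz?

Nyquist = 37,800/2 = 18,900 Hz; 77,580 Hz exceeds it.
Alias = |77,580 − 2×37,800| = |77,580 − 75,600| = 1,980 Hz = 1.98 kHz.

1.98 kHz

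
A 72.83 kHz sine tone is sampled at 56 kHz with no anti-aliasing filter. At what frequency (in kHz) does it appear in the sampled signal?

Nyquist = 56,000/2 = 28,000 Hz; 72,830 Hz exceeds it.
Alias = |72,830 − 1×56,000| = |72,830 − 56,000| = 16,830 Hz = 16.83 kHz.

16.83 kHz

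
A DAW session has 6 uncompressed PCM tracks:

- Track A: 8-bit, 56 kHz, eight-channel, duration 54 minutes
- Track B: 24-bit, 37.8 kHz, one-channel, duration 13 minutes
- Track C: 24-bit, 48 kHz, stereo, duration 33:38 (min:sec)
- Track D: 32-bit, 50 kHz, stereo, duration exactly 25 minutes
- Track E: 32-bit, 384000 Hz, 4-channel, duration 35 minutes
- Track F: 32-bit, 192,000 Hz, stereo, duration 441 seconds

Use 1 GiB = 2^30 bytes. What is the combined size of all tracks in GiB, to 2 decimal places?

Track A: 54 minutes = 3,240 s; 56,000 × 3,240 × 1 × 8 = 1,451,520,000 bytes.
Track B: 13 minutes = 780 s; 37,800 × 780 × 3 × 1 = 88,452,000 bytes.
Track C: 33:38 (min:sec) = 2,018 s; 48,000 × 2,018 × 3 × 2 = 581,184,000 bytes.
Track D: exactly 25 minutes = 1,500 s; 50,000 × 1,500 × 4 × 2 = 600,000,000 bytes.
Track E: 35 minutes = 2,100 s; 384,000 × 2,100 × 4 × 4 = 12,902,400,000 bytes.
Track F: 192,000 × 441 × 4 × 2 = 677,376,000 bytes.
Total = 16,300,932,000 bytes = 15.18 GiB.

15.18 GiB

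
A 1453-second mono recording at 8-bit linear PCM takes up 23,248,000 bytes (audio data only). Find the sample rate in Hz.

Bytes = sample_rate × seconds × bytes_per_sample × channels.
sample_rate = 23,248,000 / (1,453 × 1 × 1) = 23,248,000 / 1,453 = 16,000 Hz.

16,000 Hz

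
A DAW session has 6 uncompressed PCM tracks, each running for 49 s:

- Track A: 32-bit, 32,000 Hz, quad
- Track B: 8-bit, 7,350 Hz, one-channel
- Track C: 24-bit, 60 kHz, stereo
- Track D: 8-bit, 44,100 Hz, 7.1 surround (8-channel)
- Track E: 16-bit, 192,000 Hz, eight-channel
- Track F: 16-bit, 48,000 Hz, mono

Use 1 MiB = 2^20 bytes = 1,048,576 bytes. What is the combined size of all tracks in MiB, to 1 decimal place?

Track A: 32,000 × 49 × 4 × 4 = 25,088,000 bytes.
Track B: 7,350 × 49 × 1 × 1 = 360,150 bytes.
Track C: 60,000 × 49 × 3 × 2 = 17,640,000 bytes.
Track D: 44,100 × 49 × 1 × 8 = 17,287,200 bytes.
Track E: 192,000 × 49 × 2 × 8 = 150,528,000 bytes.
Track F: 48,000 × 49 × 2 × 1 = 4,704,000 bytes.
Total = 215,607,350 bytes = 205.6 MiB.

205.6 MiB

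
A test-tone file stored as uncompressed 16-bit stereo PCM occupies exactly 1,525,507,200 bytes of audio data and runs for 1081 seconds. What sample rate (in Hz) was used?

352,800 Hz

Bytes = sample_rate × seconds × bytes_per_sample × channels.
sample_rate = 1,525,507,200 / (1,081 × 2 × 2) = 1,525,507,200 / 4,324 = 352,800 Hz.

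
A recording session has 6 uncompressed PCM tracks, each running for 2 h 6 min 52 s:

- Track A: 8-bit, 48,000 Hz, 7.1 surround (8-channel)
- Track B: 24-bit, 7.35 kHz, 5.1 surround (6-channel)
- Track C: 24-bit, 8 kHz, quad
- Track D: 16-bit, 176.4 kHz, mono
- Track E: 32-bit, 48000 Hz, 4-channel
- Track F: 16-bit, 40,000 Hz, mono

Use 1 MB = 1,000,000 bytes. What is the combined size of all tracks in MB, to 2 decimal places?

13801.32 MB

2 h 6 min 52 s = 7,612 s.
Track A: 48,000 × 7,612 × 1 × 8 = 2,923,008,000 bytes.
Track B: 7,350 × 7,612 × 3 × 6 = 1,007,067,600 bytes.
Track C: 8,000 × 7,612 × 3 × 4 = 730,752,000 bytes.
Track D: 176,400 × 7,612 × 2 × 1 = 2,685,513,600 bytes.
Track E: 48,000 × 7,612 × 4 × 4 = 5,846,016,000 bytes.
Track F: 40,000 × 7,612 × 2 × 1 = 608,960,000 bytes.
Total = 13,801,317,200 bytes = 13801.32 MB.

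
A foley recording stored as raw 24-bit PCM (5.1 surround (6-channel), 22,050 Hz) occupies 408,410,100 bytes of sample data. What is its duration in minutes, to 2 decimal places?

Byte rate = 22,050 × 3 × 6 = 396,900 bytes/s.
Duration = 408,410,100 / 396,900 = 1,029 s.
1,029 s / 60 = 17.15 minutes.

17.15 minutes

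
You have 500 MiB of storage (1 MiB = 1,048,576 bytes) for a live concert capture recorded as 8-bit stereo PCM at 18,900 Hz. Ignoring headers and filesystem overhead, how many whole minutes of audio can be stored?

231 minutes

Uncompressed byte rate = 18,900 × 1 × 2 = 37,800 bytes/s.
Capacity = 500 × 1,048,576 = 524,288,000 bytes.
524,288,000 / 37,800 ≈ 13870.05 s → 231 minutes.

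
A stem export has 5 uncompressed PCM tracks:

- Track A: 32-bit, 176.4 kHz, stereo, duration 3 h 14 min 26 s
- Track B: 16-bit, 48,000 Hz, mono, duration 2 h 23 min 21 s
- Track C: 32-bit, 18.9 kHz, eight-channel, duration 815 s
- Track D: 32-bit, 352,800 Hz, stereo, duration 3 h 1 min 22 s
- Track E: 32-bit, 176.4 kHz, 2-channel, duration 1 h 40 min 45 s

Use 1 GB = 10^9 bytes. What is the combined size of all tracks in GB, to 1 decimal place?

Track A: 3 h 14 min 26 s = 11,666 s; 176,400 × 11,666 × 4 × 2 = 16,463,059,200 bytes.
Track B: 2 h 23 min 21 s = 8,601 s; 48,000 × 8,601 × 2 × 1 = 825,696,000 bytes.
Track C: 18,900 × 815 × 4 × 8 = 492,912,000 bytes.
Track D: 3 h 1 min 22 s = 10,882 s; 352,800 × 10,882 × 4 × 2 = 30,713,356,800 bytes.
Track E: 1 h 40 min 45 s = 6,045 s; 176,400 × 6,045 × 4 × 2 = 8,530,704,000 bytes.
Total = 57,025,728,000 bytes = 57.0 GB.

57.0 GB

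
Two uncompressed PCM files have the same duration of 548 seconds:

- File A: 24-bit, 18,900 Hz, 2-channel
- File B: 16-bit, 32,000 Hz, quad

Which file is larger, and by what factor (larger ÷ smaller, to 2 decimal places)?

File B, by a factor of 2.26

File A: 18,900 × 3 × 2 = 113,400 bytes/s.
File B: 32,000 × 2 × 4 = 256,000 bytes/s.
File B is larger; ratio = 140,288,000 / 62,143,200 = 2.26.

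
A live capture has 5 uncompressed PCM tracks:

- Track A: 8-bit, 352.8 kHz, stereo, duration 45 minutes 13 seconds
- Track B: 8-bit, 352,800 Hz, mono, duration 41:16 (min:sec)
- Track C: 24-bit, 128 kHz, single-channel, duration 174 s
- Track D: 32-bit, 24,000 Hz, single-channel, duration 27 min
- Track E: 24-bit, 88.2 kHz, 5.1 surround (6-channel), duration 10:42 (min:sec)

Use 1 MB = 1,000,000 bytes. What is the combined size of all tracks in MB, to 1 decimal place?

4029.4 MB

Track A: 45 minutes 13 seconds = 2,713 s; 352,800 × 2,713 × 1 × 2 = 1,914,292,800 bytes.
Track B: 41:16 (min:sec) = 2,476 s; 352,800 × 2,476 × 1 × 1 = 873,532,800 bytes.
Track C: 128,000 × 174 × 3 × 1 = 66,816,000 bytes.
Track D: 27 min = 1,620 s; 24,000 × 1,620 × 4 × 1 = 155,520,000 bytes.
Track E: 10:42 (min:sec) = 642 s; 88,200 × 642 × 3 × 6 = 1,019,239,200 bytes.
Total = 4,029,400,800 bytes = 4029.4 MB.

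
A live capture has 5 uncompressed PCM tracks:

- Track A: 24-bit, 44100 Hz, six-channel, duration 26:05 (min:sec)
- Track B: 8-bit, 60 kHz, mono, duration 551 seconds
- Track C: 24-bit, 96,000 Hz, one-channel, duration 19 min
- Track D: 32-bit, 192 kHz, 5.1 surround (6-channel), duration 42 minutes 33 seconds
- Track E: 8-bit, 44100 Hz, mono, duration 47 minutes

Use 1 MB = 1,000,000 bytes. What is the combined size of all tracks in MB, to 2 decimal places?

13492.26 MB

Track A: 26:05 (min:sec) = 1,565 s; 44,100 × 1,565 × 3 × 6 = 1,242,297,000 bytes.
Track B: 60,000 × 551 × 1 × 1 = 33,060,000 bytes.
Track C: 19 min = 1,140 s; 96,000 × 1,140 × 3 × 1 = 328,320,000 bytes.
Track D: 42 minutes 33 seconds = 2,553 s; 192,000 × 2,553 × 4 × 6 = 11,764,224,000 bytes.
Track E: 47 minutes = 2,820 s; 44,100 × 2,820 × 1 × 1 = 124,362,000 bytes.
Total = 13,492,263,000 bytes = 13492.26 MB.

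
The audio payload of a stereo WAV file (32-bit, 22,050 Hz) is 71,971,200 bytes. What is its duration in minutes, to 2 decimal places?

Byte rate = 22,050 × 4 × 2 = 176,400 bytes/s.
Duration = 71,971,200 / 176,400 = 408 s.
408 s / 60 = 6.80 minutes.

6.80 minutes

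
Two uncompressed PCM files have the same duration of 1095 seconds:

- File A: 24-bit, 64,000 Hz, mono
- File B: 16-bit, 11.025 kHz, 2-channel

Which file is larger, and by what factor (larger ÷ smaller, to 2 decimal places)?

File A, by a factor of 4.35

File A: 64,000 × 3 × 1 = 192,000 bytes/s.
File B: 11,025 × 2 × 2 = 44,100 bytes/s.
File A is larger; ratio = 210,240,000 / 48,289,500 = 4.35.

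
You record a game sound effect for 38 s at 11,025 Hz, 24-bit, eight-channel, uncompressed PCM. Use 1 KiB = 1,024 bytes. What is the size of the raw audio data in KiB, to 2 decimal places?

9819.14 KiB

Bytes = 11,025 samples/s × 38 s × 3 bytes/sample × 8 ch = 10,054,800 bytes.
10,054,800 / 1,024 = 9819.14 KiB.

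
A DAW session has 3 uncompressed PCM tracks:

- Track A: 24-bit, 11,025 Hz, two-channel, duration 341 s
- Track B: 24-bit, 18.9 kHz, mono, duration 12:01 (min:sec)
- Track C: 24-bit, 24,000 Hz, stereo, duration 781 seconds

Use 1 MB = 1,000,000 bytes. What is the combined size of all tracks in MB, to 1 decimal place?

175.9 MB

Track A: 11,025 × 341 × 3 × 2 = 22,557,150 bytes.
Track B: 12:01 (min:sec) = 721 s; 18,900 × 721 × 3 × 1 = 40,880,700 bytes.
Track C: 24,000 × 781 × 3 × 2 = 112,464,000 bytes.
Total = 175,901,850 bytes = 175.9 MB.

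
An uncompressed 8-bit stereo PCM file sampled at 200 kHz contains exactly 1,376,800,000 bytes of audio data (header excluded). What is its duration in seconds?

3,442 seconds

Byte rate = 200,000 × 1 × 2 = 400,000 bytes/s.
Duration = 1,376,800,000 / 400,000 = 3,442 s.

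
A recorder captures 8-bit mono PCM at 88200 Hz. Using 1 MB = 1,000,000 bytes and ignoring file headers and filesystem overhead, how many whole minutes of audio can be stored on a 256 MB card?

48 minutes

Uncompressed byte rate = 88,200 × 1 × 1 = 88,200 bytes/s.
Capacity = 256 × 1,000,000 = 256,000,000 bytes.
256,000,000 / 88,200 ≈ 2902.49 s → 48 minutes.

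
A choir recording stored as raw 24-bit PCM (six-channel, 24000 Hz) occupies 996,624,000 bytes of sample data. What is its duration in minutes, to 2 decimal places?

Byte rate = 24,000 × 3 × 6 = 432,000 bytes/s.
Duration = 996,624,000 / 432,000 = 2,307 s.
2,307 s / 60 = 38.45 minutes.

38.45 minutes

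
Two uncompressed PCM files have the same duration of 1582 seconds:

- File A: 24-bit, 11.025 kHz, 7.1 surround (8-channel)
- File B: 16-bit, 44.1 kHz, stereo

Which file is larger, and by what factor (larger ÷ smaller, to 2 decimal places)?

File A, by a factor of 1.50

File A: 11,025 × 3 × 8 = 264,600 bytes/s.
File B: 44,100 × 2 × 2 = 176,400 bytes/s.
File A is larger; ratio = 418,597,200 / 279,064,800 = 1.50.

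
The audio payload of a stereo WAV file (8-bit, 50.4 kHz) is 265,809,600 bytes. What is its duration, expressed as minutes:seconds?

43:57

Byte rate = 50,400 × 1 × 2 = 100,800 bytes/s.
Duration = 265,809,600 / 100,800 = 2,637 s.
2,637 s = 43:57.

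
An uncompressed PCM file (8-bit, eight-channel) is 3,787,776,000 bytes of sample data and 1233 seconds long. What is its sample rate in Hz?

Bytes = sample_rate × seconds × bytes_per_sample × channels.
sample_rate = 3,787,776,000 / (1,233 × 1 × 8) = 3,787,776,000 / 9,864 = 384,000 Hz.

384,000 Hz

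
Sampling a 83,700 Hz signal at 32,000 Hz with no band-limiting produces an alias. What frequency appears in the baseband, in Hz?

Nyquist = 32,000/2 = 16,000 Hz; 83,700 Hz exceeds it.
Alias = |83,700 − 3×32,000| = |83,700 − 96,000| = 12,300 Hz.

12,300 Hz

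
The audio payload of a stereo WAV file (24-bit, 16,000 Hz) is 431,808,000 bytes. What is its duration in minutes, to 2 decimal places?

74.97 minutes

Byte rate = 16,000 × 3 × 2 = 96,000 bytes/s.
Duration = 431,808,000 / 96,000 = 4,498 s.
4,498 s / 60 = 74.97 minutes.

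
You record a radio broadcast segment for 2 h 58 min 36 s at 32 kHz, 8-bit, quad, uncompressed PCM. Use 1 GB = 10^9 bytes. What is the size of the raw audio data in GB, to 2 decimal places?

Duration = 2 h 58 min 36 s = 10,716 s.
Bytes = 32,000 samples/s × 10,716 s × 1 bytes/sample × 4 ch = 1,371,648,000 bytes.
1,371,648,000 / 1,000,000,000 = 1.37 GB.

1.37 GB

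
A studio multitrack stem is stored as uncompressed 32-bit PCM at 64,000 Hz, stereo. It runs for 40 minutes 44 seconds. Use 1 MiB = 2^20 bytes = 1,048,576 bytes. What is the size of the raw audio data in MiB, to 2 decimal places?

1193.36 MiB

Duration = 40 minutes 44 seconds = 2,444 s.
Bytes = 64,000 samples/s × 2,444 s × 4 bytes/sample × 2 ch = 1,251,328,000 bytes.
1,251,328,000 / 1,048,576 = 1193.36 MiB.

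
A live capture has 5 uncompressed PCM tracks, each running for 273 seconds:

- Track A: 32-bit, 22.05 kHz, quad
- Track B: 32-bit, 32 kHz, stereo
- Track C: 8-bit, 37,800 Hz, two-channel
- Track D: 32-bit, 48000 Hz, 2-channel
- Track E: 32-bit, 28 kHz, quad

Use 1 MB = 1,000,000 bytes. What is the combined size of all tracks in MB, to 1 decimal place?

414.0 MB

Track A: 22,050 × 273 × 4 × 4 = 96,314,400 bytes.
Track B: 32,000 × 273 × 4 × 2 = 69,888,000 bytes.
Track C: 37,800 × 273 × 1 × 2 = 20,638,800 bytes.
Track D: 48,000 × 273 × 4 × 2 = 104,832,000 bytes.
Track E: 28,000 × 273 × 4 × 4 = 122,304,000 bytes.
Total = 413,977,200 bytes = 414.0 MB.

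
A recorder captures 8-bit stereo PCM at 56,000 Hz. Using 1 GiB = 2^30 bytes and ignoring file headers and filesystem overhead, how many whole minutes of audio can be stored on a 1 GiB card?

Uncompressed byte rate = 56,000 × 1 × 2 = 112,000 bytes/s.
Capacity = 1 × 1,073,741,824 = 1,073,741,824 bytes.
1,073,741,824 / 112,000 ≈ 9586.98 s → 159 minutes.

159 minutes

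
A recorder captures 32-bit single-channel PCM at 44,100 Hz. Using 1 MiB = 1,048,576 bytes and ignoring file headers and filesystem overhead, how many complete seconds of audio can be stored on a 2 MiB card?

11 seconds

Uncompressed byte rate = 44,100 × 4 × 1 = 176,400 bytes/s.
Capacity = 2 × 1,048,576 = 2,097,152 bytes.
2,097,152 / 176,400 ≈ 11.89 s → 11 seconds.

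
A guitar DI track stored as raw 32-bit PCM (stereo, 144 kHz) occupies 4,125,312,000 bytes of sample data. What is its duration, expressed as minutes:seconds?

Byte rate = 144,000 × 4 × 2 = 1,152,000 bytes/s.
Duration = 4,125,312,000 / 1,152,000 = 3,581 s.
3,581 s = 59:41.

59:41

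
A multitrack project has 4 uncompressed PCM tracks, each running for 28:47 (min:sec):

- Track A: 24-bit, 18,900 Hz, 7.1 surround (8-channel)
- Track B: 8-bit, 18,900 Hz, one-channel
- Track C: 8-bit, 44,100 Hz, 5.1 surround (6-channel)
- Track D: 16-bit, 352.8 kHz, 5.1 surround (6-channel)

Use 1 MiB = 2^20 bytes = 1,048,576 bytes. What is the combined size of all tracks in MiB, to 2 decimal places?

28:47 (min:sec) = 1,727 s.
Track A: 18,900 × 1,727 × 3 × 8 = 783,367,200 bytes.
Track B: 18,900 × 1,727 × 1 × 1 = 32,640,300 bytes.
Track C: 44,100 × 1,727 × 1 × 6 = 456,964,200 bytes.
Track D: 352,800 × 1,727 × 2 × 6 = 7,311,427,200 bytes.
Total = 8,584,398,900 bytes = 8186.72 MiB.

8186.72 MiB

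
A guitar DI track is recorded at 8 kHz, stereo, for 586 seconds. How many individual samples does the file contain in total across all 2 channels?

9,376,000 samples

8,000 × 586 s × 2 ch = 9,376,000 samples.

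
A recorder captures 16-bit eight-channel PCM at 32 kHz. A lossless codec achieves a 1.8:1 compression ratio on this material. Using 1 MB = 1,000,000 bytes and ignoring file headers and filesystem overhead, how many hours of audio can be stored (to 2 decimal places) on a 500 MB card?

Uncompressed byte rate = 32,000 × 2 × 8 = 512,000 bytes/s.
After 1.8:1 compression, effective rate ≈ 284444.44 bytes/s.
Capacity = 500 × 1,000,000 = 500,000,000 bytes.
500,000,000 / effective rate ≈ 1757.81 s → 0.49 hours.

0.49 hours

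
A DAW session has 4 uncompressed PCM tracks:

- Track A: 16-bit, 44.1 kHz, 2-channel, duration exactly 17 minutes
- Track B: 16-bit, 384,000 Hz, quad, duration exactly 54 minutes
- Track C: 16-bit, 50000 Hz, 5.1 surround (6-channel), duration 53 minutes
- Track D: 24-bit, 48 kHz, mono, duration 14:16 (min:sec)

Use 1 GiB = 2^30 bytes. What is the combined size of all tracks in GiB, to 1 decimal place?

11.3 GiB

Track A: exactly 17 minutes = 1,020 s; 44,100 × 1,020 × 2 × 2 = 179,928,000 bytes.
Track B: exactly 54 minutes = 3,240 s; 384,000 × 3,240 × 2 × 4 = 9,953,280,000 bytes.
Track C: 53 minutes = 3,180 s; 50,000 × 3,180 × 2 × 6 = 1,908,000,000 bytes.
Track D: 14:16 (min:sec) = 856 s; 48,000 × 856 × 3 × 1 = 123,264,000 bytes.
Total = 12,164,472,000 bytes = 11.3 GiB.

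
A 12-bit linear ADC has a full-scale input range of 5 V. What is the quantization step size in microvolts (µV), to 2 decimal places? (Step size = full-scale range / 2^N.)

1220.70 µV

5 V / 2^12 = 5 / 4,096 V = 1220.70 µV.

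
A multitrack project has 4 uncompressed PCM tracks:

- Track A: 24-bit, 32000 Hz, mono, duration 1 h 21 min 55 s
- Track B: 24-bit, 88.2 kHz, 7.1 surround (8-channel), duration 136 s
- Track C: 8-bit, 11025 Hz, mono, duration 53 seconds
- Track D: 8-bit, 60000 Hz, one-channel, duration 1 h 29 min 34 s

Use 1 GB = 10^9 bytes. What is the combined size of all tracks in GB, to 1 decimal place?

1.1 GB

Track A: 1 h 21 min 55 s = 4,915 s; 32,000 × 4,915 × 3 × 1 = 471,840,000 bytes.
Track B: 88,200 × 136 × 3 × 8 = 287,884,800 bytes.
Track C: 11,025 × 53 × 1 × 1 = 584,325 bytes.
Track D: 1 h 29 min 34 s = 5,374 s; 60,000 × 5,374 × 1 × 1 = 322,440,000 bytes.
Total = 1,082,749,125 bytes = 1.1 GB.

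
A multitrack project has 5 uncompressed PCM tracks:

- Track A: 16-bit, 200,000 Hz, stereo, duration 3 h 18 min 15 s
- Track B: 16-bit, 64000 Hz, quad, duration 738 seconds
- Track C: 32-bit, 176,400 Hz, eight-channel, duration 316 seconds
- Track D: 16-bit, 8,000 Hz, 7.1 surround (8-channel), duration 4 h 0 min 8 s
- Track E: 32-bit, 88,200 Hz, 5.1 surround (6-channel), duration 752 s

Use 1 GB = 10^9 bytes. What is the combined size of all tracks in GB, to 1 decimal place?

15.1 GB

Track A: 3 h 18 min 15 s = 11,895 s; 200,000 × 11,895 × 2 × 2 = 9,516,000,000 bytes.
Track B: 64,000 × 738 × 2 × 4 = 377,856,000 bytes.
Track C: 176,400 × 316 × 4 × 8 = 1,783,756,800 bytes.
Track D: 4 h 0 min 8 s = 14,408 s; 8,000 × 14,408 × 2 × 8 = 1,844,224,000 bytes.
Track E: 88,200 × 752 × 4 × 6 = 1,591,833,600 bytes.
Total = 15,113,670,400 bytes = 15.1 GB.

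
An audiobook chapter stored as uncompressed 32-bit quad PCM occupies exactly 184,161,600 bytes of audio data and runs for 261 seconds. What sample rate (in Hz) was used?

Bytes = sample_rate × seconds × bytes_per_sample × channels.
sample_rate = 184,161,600 / (261 × 4 × 4) = 184,161,600 / 4,176 = 44,100 Hz.

44,100 Hz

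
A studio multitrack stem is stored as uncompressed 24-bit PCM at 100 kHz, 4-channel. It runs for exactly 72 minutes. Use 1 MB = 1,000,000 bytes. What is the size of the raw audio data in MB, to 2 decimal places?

Duration = exactly 72 minutes = 4,320 s.
Bytes = 100,000 samples/s × 4,320 s × 3 bytes/sample × 4 ch = 5,184,000,000 bytes.
5,184,000,000 / 1,000,000 = 5184.00 MB.

5184.00 MB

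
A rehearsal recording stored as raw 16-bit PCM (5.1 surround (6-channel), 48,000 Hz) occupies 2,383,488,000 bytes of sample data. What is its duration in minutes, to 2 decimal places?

Byte rate = 48,000 × 2 × 6 = 576,000 bytes/s.
Duration = 2,383,488,000 / 576,000 = 4,138 s.
4,138 s / 60 = 68.97 minutes.

68.97 minutes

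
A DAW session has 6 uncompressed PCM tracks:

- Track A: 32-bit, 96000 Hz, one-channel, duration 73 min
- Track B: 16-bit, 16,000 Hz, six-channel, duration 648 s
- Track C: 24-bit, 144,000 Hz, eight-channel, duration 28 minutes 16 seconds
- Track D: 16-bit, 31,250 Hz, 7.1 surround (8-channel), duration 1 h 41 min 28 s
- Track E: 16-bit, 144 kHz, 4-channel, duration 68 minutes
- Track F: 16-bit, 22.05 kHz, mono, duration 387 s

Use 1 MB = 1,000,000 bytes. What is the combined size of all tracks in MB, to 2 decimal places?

Track A: 73 min = 4,380 s; 96,000 × 4,380 × 4 × 1 = 1,681,920,000 bytes.
Track B: 16,000 × 648 × 2 × 6 = 124,416,000 bytes.
Track C: 28 minutes 16 seconds = 1,696 s; 144,000 × 1,696 × 3 × 8 = 5,861,376,000 bytes.
Track D: 1 h 41 min 28 s = 6,088 s; 31,250 × 6,088 × 2 × 8 = 3,044,000,000 bytes.
Track E: 68 minutes = 4,080 s; 144,000 × 4,080 × 2 × 4 = 4,700,160,000 bytes.
Track F: 22,050 × 387 × 2 × 1 = 17,066,700 bytes.
Total = 15,428,938,700 bytes = 15428.94 MB.

15428.94 MB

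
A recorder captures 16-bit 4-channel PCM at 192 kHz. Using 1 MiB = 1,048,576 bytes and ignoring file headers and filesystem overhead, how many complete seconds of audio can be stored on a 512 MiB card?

Uncompressed byte rate = 192,000 × 2 × 4 = 1,536,000 bytes/s.
Capacity = 512 × 1,048,576 = 536,870,912 bytes.
536,870,912 / 1,536,000 ≈ 349.53 s → 349 seconds.

349 seconds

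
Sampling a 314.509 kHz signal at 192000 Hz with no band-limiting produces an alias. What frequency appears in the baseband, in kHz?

Nyquist = 192,000/2 = 96,000 Hz; 314,509 Hz exceeds it.
Alias = |314,509 − 2×192,000| = |314,509 − 384,000| = 69,491 Hz = 69.491 kHz.

69.491 kHz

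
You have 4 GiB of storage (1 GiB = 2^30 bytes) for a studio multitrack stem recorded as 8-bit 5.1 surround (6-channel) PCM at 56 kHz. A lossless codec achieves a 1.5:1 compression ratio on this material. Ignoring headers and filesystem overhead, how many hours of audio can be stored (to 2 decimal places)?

5.33 hours

Uncompressed byte rate = 56,000 × 1 × 6 = 336,000 bytes/s.
After 1.5:1 compression, effective rate ≈ 224000 bytes/s.
Capacity = 4 × 1,073,741,824 = 4,294,967,296 bytes.
4,294,967,296 / effective rate ≈ 19173.96 s → 5.33 hours.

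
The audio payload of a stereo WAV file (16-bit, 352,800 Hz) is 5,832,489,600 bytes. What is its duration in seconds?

4,133 seconds

Byte rate = 352,800 × 2 × 2 = 1,411,200 bytes/s.
Duration = 5,832,489,600 / 1,411,200 = 4,133 s.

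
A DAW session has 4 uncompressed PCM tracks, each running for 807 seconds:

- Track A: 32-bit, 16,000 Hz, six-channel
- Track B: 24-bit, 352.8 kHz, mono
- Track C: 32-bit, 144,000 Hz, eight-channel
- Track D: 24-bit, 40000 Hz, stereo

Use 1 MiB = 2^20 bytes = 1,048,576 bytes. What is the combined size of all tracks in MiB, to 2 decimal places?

Track A: 16,000 × 807 × 4 × 6 = 309,888,000 bytes.
Track B: 352,800 × 807 × 3 × 1 = 854,128,800 bytes.
Track C: 144,000 × 807 × 4 × 8 = 3,718,656,000 bytes.
Track D: 40,000 × 807 × 3 × 2 = 193,680,000 bytes.
Total = 5,076,352,800 bytes = 4841.19 MiB.

4841.19 MiB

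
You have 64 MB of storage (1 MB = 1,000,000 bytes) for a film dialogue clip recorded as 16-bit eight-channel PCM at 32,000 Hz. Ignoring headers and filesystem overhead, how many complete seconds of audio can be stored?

Uncompressed byte rate = 32,000 × 2 × 8 = 512,000 bytes/s.
Capacity = 64 × 1,000,000 = 64,000,000 bytes.
64,000,000 / 512,000 ≈ 125 s → 125 seconds.

125 seconds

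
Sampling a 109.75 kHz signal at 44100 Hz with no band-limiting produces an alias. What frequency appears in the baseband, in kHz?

21.55 kHz

Nyquist = 44,100/2 = 22,050 Hz; 109,750 Hz exceeds it.
Alias = |109,750 − 2×44,100| = |109,750 − 88,200| = 21,550 Hz = 21.55 kHz.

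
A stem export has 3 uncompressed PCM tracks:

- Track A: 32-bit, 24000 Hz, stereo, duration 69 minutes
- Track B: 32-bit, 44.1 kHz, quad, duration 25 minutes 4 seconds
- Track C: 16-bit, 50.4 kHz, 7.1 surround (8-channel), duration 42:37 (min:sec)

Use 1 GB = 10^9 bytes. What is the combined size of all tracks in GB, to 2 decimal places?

Track A: 69 minutes = 4,140 s; 24,000 × 4,140 × 4 × 2 = 794,880,000 bytes.
Track B: 25 minutes 4 seconds = 1,504 s; 44,100 × 1,504 × 4 × 4 = 1,061,222,400 bytes.
Track C: 42:37 (min:sec) = 2,557 s; 50,400 × 2,557 × 2 × 8 = 2,061,964,800 bytes.
Total = 3,918,067,200 bytes = 3.92 GB.

3.92 GB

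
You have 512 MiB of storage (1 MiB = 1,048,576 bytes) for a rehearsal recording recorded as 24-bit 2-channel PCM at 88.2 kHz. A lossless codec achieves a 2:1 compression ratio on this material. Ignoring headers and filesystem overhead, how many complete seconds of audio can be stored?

Uncompressed byte rate = 88,200 × 3 × 2 = 529,200 bytes/s.
After 2:1 compression, effective rate ≈ 264600 bytes/s.
Capacity = 512 × 1,048,576 = 536,870,912 bytes.
536,870,912 / effective rate ≈ 2028.99 s → 2,028 seconds.

2,028 seconds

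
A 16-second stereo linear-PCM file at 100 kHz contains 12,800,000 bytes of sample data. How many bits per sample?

32 bits

Bytes per sample = 12,800,000 / (100,000 × 16 × 2) = 12,800,000 / 3,200,000 = 4.
Bit depth = 4 × 8 = 32 bits.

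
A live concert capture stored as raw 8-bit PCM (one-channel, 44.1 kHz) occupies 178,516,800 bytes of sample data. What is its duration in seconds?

Byte rate = 44,100 × 1 × 1 = 44,100 bytes/s.
Duration = 178,516,800 / 44,100 = 4,048 s.

4,048 seconds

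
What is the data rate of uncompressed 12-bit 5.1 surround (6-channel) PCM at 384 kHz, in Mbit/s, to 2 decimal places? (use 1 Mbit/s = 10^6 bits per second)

27.65 Mbit/s

Bit rate = 384,000 × 12 × 6 = 27,648,000 bits/s.
= 27.65 Mbit/s.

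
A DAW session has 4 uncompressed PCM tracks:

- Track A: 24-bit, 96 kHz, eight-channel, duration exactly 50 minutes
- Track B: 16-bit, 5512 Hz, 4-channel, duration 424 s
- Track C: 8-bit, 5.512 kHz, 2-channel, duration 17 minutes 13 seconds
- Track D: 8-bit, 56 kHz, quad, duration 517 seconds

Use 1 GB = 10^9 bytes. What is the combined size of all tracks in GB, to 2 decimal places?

7.06 GB

Track A: exactly 50 minutes = 3,000 s; 96,000 × 3,000 × 3 × 8 = 6,912,000,000 bytes.
Track B: 5,512 × 424 × 2 × 4 = 18,696,704 bytes.
Track C: 17 minutes 13 seconds = 1,033 s; 5,512 × 1,033 × 1 × 2 = 11,387,792 bytes.
Track D: 56,000 × 517 × 1 × 4 = 115,808,000 bytes.
Total = 7,057,892,496 bytes = 7.06 GB.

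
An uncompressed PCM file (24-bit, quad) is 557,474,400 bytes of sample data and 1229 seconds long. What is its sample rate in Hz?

37,800 Hz

Bytes = sample_rate × seconds × bytes_per_sample × channels.
sample_rate = 557,474,400 / (1,229 × 3 × 4) = 557,474,400 / 14,748 = 37,800 Hz.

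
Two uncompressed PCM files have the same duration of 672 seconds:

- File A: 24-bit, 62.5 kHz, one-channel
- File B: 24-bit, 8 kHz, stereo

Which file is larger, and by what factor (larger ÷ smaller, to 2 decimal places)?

File A: 62,500 × 3 × 1 = 187,500 bytes/s.
File B: 8,000 × 3 × 2 = 48,000 bytes/s.
File A is larger; ratio = 126,000,000 / 32,256,000 = 3.91.

File A, by a factor of 3.91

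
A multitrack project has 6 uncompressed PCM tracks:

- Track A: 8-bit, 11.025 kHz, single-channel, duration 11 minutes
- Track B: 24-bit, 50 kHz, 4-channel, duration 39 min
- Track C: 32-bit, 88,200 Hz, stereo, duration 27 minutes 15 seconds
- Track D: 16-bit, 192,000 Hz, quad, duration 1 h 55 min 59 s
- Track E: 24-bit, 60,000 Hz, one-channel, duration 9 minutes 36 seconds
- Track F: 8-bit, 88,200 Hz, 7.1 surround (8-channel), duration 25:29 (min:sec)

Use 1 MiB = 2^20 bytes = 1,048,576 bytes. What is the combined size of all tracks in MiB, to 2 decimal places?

Track A: 11 minutes = 660 s; 11,025 × 660 × 1 × 1 = 7,276,500 bytes.
Track B: 39 min = 2,340 s; 50,000 × 2,340 × 3 × 4 = 1,404,000,000 bytes.
Track C: 27 minutes 15 seconds = 1,635 s; 88,200 × 1,635 × 4 × 2 = 1,153,656,000 bytes.
Track D: 1 h 55 min 59 s = 6,959 s; 192,000 × 6,959 × 2 × 4 = 10,689,024,000 bytes.
Track E: 9 minutes 36 seconds = 576 s; 60,000 × 576 × 3 × 1 = 103,680,000 bytes.
Track F: 25:29 (min:sec) = 1,529 s; 88,200 × 1,529 × 1 × 8 = 1,078,862,400 bytes.
Total = 14,436,498,900 bytes = 13767.72 MiB.

13767.72 MiB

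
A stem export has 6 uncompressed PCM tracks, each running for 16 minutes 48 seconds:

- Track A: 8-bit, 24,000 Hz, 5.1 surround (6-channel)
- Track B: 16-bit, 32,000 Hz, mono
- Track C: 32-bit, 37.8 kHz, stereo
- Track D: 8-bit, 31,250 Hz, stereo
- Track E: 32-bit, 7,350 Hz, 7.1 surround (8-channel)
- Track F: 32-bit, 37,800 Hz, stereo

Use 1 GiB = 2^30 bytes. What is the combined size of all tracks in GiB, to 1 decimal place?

16 minutes 48 seconds = 1,008 s.
Track A: 24,000 × 1,008 × 1 × 6 = 145,152,000 bytes.
Track B: 32,000 × 1,008 × 2 × 1 = 64,512,000 bytes.
Track C: 37,800 × 1,008 × 4 × 2 = 304,819,200 bytes.
Track D: 31,250 × 1,008 × 1 × 2 = 63,000,000 bytes.
Track E: 7,350 × 1,008 × 4 × 8 = 237,081,600 bytes.
Track F: 37,800 × 1,008 × 4 × 2 = 304,819,200 bytes.
Total = 1,119,384,000 bytes = 1.0 GiB.

1.0 GiB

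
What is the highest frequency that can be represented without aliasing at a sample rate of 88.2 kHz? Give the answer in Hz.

44,100 Hz

Nyquist frequency = sample rate / 2 = 88,200 / 2 = 44,100 Hz.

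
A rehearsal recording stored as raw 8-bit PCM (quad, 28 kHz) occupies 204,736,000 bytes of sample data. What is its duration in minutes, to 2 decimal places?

Byte rate = 28,000 × 1 × 4 = 112,000 bytes/s.
Duration = 204,736,000 / 112,000 = 1,828 s.
1,828 s / 60 = 30.47 minutes.

30.47 minutes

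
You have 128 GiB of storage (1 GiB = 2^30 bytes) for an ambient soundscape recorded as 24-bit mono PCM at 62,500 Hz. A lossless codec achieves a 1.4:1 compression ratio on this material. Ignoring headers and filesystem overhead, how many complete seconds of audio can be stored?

1,026,210 seconds

Uncompressed byte rate = 62,500 × 3 × 1 = 187,500 bytes/s.
After 1.4:1 compression, effective rate ≈ 133928.57 bytes/s.
Capacity = 128 × 1,073,741,824 = 137,438,953,472 bytes.
137,438,953,472 / effective rate ≈ 1026210.85 s → 1,026,210 seconds.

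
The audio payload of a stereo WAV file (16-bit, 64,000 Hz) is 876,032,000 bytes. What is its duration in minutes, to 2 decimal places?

Byte rate = 64,000 × 2 × 2 = 256,000 bytes/s.
Duration = 876,032,000 / 256,000 = 3,422 s.
3,422 s / 60 = 57.03 minutes.

57.03 minutes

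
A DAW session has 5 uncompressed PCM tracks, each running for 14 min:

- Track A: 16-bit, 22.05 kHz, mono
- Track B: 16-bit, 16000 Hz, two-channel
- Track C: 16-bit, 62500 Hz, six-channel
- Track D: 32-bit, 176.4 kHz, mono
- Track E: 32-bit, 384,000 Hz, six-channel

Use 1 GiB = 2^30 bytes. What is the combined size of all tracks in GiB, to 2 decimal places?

14 min = 840 s.
Track A: 22,050 × 840 × 2 × 1 = 37,044,000 bytes.
Track B: 16,000 × 840 × 2 × 2 = 53,760,000 bytes.
Track C: 62,500 × 840 × 2 × 6 = 630,000,000 bytes.
Track D: 176,400 × 840 × 4 × 1 = 592,704,000 bytes.
Track E: 384,000 × 840 × 4 × 6 = 7,741,440,000 bytes.
Total = 9,054,948,000 bytes = 8.43 GiB.

8.43 GiB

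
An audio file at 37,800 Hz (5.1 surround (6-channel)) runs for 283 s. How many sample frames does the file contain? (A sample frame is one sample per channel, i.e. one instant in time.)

10,697,400 sample frames

37,800 samples/s × 283 s = 10,697,400 frames.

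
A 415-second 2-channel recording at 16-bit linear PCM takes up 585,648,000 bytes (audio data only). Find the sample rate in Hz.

Bytes = sample_rate × seconds × bytes_per_sample × channels.
sample_rate = 585,648,000 / (415 × 2 × 2) = 585,648,000 / 1,660 = 352,800 Hz.

352,800 Hz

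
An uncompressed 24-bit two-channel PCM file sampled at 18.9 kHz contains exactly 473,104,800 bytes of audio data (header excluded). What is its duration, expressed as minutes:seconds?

69:32

Byte rate = 18,900 × 3 × 2 = 113,400 bytes/s.
Duration = 473,104,800 / 113,400 = 4,172 s.
4,172 s = 69:32.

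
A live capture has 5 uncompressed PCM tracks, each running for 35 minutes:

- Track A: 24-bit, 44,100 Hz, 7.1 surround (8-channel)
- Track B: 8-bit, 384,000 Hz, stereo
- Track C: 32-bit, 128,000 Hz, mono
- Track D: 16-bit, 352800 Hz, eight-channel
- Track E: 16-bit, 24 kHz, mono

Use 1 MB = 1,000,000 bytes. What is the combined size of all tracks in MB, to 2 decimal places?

16865.52 MB

35 minutes = 2,100 s.
Track A: 44,100 × 2,100 × 3 × 8 = 2,222,640,000 bytes.
Track B: 384,000 × 2,100 × 1 × 2 = 1,612,800,000 bytes.
Track C: 128,000 × 2,100 × 4 × 1 = 1,075,200,000 bytes.
Track D: 352,800 × 2,100 × 2 × 8 = 11,854,080,000 bytes.
Track E: 24,000 × 2,100 × 2 × 1 = 100,800,000 bytes.
Total = 16,865,520,000 bytes = 16865.52 MB.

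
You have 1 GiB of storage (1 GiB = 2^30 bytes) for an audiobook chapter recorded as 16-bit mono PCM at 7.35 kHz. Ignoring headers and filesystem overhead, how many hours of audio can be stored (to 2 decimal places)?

20.29 hours

Uncompressed byte rate = 7,350 × 2 × 1 = 14,700 bytes/s.
Capacity = 1 × 1,073,741,824 = 1,073,741,824 bytes.
1,073,741,824 / 14,700 ≈ 73043.66 s → 20.29 hours.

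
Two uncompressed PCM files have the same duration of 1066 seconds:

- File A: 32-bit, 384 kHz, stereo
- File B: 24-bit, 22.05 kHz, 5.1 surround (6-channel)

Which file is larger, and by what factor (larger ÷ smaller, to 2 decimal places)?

File A: 384,000 × 4 × 2 = 3,072,000 bytes/s.
File B: 22,050 × 3 × 6 = 396,900 bytes/s.
File A is larger; ratio = 3,274,752,000 / 423,095,400 = 7.74.

File A, by a factor of 7.74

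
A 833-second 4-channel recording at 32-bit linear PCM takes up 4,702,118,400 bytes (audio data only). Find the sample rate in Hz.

Bytes = sample_rate × seconds × bytes_per_sample × channels.
sample_rate = 4,702,118,400 / (833 × 4 × 4) = 4,702,118,400 / 13,328 = 352,800 Hz.

352,800 Hz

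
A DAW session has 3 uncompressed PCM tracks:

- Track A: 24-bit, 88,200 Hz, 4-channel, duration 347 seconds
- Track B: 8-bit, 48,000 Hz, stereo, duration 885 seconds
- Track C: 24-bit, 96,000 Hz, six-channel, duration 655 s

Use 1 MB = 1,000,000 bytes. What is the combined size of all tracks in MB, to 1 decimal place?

Track A: 88,200 × 347 × 3 × 4 = 367,264,800 bytes.
Track B: 48,000 × 885 × 1 × 2 = 84,960,000 bytes.
Track C: 96,000 × 655 × 3 × 6 = 1,131,840,000 bytes.
Total = 1,584,064,800 bytes = 1584.1 MB.

1584.1 MB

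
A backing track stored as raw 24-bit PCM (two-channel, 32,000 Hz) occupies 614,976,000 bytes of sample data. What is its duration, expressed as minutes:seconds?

Byte rate = 32,000 × 3 × 2 = 192,000 bytes/s.
Duration = 614,976,000 / 192,000 = 3,203 s.
3,203 s = 53:23.

53:23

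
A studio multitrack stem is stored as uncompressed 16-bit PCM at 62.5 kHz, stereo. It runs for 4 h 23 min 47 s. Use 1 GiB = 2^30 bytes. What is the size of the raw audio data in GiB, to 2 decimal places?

Duration = 4 h 23 min 47 s = 15,827 s.
Bytes = 62,500 samples/s × 15,827 s × 2 bytes/sample × 2 ch = 3,956,750,000 bytes.
3,956,750,000 / 1,073,741,824 = 3.69 GiB.

3.69 GiB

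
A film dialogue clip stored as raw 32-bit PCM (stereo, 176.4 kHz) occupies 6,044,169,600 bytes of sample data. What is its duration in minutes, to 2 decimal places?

71.38 minutes

Byte rate = 176,400 × 4 × 2 = 1,411,200 bytes/s.
Duration = 6,044,169,600 / 1,411,200 = 4,283 s.
4,283 s / 60 = 71.38 minutes.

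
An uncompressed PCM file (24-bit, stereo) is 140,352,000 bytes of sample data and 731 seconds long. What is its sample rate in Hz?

Bytes = sample_rate × seconds × bytes_per_sample × channels.
sample_rate = 140,352,000 / (731 × 3 × 2) = 140,352,000 / 4,386 = 32,000 Hz.

32,000 Hz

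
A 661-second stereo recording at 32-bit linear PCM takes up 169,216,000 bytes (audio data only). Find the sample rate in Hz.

32,000 Hz

Bytes = sample_rate × seconds × bytes_per_sample × channels.
sample_rate = 169,216,000 / (661 × 4 × 2) = 169,216,000 / 5,288 = 32,000 Hz.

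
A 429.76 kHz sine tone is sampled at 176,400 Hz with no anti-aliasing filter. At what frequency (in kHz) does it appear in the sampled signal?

Nyquist = 176,400/2 = 88,200 Hz; 429,760 Hz exceeds it.
Alias = |429,760 − 2×176,400| = |429,760 − 352,800| = 76,960 Hz = 76.96 kHz.

76.96 kHz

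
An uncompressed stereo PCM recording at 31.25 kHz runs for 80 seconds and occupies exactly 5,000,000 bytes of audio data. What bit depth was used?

Bytes per sample = 5,000,000 / (31,250 × 80 × 2) = 5,000,000 / 5,000,000 = 1.
Bit depth = 1 × 8 = 8 bits.

8 bits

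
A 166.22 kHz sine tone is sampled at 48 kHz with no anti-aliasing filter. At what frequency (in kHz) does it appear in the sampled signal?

22.22 kHz

Nyquist = 48,000/2 = 24,000 Hz; 166,220 Hz exceeds it.
Alias = |166,220 − 3×48,000| = |166,220 − 144,000| = 22,220 Hz = 22.22 kHz.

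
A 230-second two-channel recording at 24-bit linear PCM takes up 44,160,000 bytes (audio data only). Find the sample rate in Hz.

32,000 Hz

Bytes = sample_rate × seconds × bytes_per_sample × channels.
sample_rate = 44,160,000 / (230 × 3 × 2) = 44,160,000 / 1,380 = 32,000 Hz.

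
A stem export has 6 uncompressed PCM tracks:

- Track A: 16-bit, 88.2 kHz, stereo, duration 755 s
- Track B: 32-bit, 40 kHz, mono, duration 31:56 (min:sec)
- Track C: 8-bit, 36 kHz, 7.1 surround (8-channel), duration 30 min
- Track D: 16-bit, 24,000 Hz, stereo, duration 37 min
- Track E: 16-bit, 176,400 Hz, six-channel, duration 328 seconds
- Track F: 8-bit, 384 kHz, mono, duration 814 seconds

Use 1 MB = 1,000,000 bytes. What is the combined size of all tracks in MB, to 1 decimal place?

Track A: 88,200 × 755 × 2 × 2 = 266,364,000 bytes.
Track B: 31:56 (min:sec) = 1,916 s; 40,000 × 1,916 × 4 × 1 = 306,560,000 bytes.
Track C: 30 min = 1,800 s; 36,000 × 1,800 × 1 × 8 = 518,400,000 bytes.
Track D: 37 min = 2,220 s; 24,000 × 2,220 × 2 × 2 = 213,120,000 bytes.
Track E: 176,400 × 328 × 2 × 6 = 694,310,400 bytes.
Track F: 384,000 × 814 × 1 × 1 = 312,576,000 bytes.
Total = 2,311,330,400 bytes = 2311.3 MB.

2311.3 MB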